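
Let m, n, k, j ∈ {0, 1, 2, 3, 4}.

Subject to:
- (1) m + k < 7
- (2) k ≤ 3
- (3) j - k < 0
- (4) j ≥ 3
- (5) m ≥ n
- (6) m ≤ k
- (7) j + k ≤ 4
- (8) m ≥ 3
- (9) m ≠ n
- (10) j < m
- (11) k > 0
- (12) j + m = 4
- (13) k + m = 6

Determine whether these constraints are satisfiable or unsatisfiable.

From constraint 4: j ≥ 3. From constraints 6 and 8: k ≥ m ≥ 3. Hence j + k ≥ 6. But constraint 7 requires j + k ≤ 4, and 4 < 6. Contradiction.

Unsatisfiable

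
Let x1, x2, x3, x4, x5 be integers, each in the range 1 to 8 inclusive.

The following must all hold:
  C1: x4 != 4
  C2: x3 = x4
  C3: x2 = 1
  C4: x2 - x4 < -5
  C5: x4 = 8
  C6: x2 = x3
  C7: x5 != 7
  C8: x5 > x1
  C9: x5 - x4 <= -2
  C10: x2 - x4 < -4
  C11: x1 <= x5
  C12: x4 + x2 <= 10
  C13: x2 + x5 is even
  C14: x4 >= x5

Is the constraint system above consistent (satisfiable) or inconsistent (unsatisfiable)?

Constraint 3 fixes x2 = 1 and constraint 5 fixes x4 = 8. Constraints 2 and 6 give x2 = x3 = x4, so x2 = x4. But 1 ≠ 8 — contradiction.

Unsatisfiable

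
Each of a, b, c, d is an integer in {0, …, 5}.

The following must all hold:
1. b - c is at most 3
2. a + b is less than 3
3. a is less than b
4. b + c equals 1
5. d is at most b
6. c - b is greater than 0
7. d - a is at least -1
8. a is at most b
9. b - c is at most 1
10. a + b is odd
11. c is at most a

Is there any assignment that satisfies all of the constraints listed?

Constraints 6, 8, and 11 give c ≤ a, a ≤ b, b < c. Chaining: c ≤ a ≤ b < c, which forces c < c — impossible.

Unsatisfiable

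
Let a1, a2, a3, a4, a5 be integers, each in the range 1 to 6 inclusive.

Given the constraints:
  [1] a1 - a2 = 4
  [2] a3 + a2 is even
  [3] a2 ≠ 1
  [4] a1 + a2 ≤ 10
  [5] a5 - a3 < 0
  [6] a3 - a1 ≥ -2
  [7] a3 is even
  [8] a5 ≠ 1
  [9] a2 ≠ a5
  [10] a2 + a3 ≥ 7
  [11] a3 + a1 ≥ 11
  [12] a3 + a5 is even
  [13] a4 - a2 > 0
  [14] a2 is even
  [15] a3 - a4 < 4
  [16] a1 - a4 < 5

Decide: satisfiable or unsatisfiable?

Satisfiable

Take a1 = 6, a2 = 2, a3 = 6, a4 = 3, a5 = 4. Then constraint 1: a1 - a2 = 4; constraint 4: a1 + a2 = 8; constraint 5: a5 - a3 = -2, and every other listed constraint is also met.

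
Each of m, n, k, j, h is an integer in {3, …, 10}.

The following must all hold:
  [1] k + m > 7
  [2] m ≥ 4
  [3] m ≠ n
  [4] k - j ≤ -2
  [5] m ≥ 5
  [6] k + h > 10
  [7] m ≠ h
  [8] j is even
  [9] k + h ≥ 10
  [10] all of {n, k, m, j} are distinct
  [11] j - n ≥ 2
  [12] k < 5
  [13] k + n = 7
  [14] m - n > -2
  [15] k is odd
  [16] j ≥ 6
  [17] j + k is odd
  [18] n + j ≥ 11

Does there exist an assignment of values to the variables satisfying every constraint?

The assignment m = 5, n = 4, k = 3, j = 8, h = 8 works:
  constraint 1 holds since k + m = 8.
  constraint 4 holds since k - j = -5.
The rest check out directly.

Satisfiable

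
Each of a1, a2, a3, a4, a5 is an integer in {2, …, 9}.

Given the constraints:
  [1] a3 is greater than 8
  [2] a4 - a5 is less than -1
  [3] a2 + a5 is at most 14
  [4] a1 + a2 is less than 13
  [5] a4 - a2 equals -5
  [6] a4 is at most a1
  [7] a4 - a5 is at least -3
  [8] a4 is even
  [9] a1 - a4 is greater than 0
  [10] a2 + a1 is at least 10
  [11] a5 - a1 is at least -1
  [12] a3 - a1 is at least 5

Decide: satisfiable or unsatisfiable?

Try a1 = 4, a2 = 7, a3 = 9, a4 = 2, a5 = 4.
Check constraint 2: a4 - a5 = -2; constraint 3: a2 + a5 = 11; constraint 4: a1 + a2 = 11. The remaining constraints are straightforward to verify.

Satisfiable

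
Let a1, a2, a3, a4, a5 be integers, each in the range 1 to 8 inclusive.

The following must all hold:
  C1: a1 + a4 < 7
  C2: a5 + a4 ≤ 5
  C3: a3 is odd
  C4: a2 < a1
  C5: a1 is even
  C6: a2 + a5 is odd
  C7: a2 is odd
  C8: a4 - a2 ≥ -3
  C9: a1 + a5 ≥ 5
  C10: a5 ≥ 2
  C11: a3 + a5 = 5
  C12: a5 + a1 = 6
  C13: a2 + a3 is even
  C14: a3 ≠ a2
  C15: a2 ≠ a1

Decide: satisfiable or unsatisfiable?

Satisfiable

One satisfying assignment is a1 = 4, a2 = 1, a3 = 3, a4 = 1, a5 = 2.
For the less obvious constraints — constraint 1: a1 + a4 = 5; constraint 2: a5 + a4 = 3 — and the others hold by inspection.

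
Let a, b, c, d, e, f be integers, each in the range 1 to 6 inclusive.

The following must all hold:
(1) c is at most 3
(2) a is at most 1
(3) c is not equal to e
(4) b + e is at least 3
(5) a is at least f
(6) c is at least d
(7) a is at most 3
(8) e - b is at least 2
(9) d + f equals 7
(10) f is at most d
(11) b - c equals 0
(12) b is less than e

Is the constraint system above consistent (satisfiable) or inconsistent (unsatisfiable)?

From constraints 1 and 6: d ≤ c ≤ 3. From constraints 5 and 7: f ≤ a ≤ 3. Hence d + f ≤ 6. But constraint 9 requires d + f = 7, and 7 > 6. Contradiction.

Unsatisfiable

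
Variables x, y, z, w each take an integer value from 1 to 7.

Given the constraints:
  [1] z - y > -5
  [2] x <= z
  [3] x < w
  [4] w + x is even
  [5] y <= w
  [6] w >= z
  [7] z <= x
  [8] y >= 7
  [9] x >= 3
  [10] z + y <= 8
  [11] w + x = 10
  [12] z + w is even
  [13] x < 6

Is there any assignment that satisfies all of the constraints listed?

Unsatisfiable

From constraints 2 and 9: z ≥ x ≥ 3. From constraint 8: y ≥ 7. Hence z + y ≥ 10. But constraint 10 requires z + y ≤ 8, and 8 < 10. Contradiction.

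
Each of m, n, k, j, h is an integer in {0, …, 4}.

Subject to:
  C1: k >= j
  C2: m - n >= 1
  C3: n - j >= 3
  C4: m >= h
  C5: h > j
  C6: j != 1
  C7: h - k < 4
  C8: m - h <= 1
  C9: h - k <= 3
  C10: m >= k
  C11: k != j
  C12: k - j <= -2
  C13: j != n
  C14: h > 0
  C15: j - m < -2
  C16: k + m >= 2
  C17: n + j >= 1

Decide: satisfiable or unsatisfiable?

Constraints 2, 3, 8, 9, and 12 give j − k ≥ 2, k − h ≥ -3, h − m ≥ -1, m − n ≥ 1, n − j ≥ 3.
Adding all 5 inequalities: the left sides telescope to 0, and the right sides sum to 2 + (-3) + (-1) + 1 + 3 = 2. So 0 ≥ 2, which is false.

Unsatisfiable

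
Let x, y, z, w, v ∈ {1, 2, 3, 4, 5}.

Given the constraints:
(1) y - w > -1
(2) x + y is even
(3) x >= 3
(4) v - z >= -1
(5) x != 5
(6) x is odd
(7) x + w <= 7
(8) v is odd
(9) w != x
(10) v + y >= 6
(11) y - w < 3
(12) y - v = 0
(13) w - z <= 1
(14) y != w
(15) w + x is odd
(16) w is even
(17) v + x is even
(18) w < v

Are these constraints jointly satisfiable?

One satisfying assignment is x = 3, y = 3, z = 3, w = 2, v = 3.
For the less obvious constraints — constraint 1: y - w = 1; constraint 4: v - z = 0; constraint 7: x + w = 5 — and the others hold by inspection.

Satisfiable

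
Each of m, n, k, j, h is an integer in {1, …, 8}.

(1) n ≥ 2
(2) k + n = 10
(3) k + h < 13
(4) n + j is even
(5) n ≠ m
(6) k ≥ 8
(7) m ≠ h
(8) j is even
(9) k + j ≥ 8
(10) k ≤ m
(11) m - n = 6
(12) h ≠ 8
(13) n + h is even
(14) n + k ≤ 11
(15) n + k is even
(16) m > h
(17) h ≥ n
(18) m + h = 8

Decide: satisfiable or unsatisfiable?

Unsatisfiable

From constraints 6 and 10: m ≥ k ≥ 8. From constraints 1 and 17: h ≥ n ≥ 2. Hence m + h ≥ 10. But constraint 18 requires m + h = 8, and 8 < 10. Contradiction.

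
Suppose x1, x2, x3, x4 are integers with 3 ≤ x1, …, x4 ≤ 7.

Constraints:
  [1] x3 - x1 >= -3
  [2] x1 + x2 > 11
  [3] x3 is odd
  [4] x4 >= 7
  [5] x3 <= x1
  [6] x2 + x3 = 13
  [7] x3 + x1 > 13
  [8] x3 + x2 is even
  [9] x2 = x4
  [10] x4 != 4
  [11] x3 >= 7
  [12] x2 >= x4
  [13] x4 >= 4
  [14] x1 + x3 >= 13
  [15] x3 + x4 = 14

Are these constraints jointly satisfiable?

From constraints 4 and 12: x2 ≥ x4 ≥ 7. From constraint 11: x3 ≥ 7. Hence x2 + x3 ≥ 14. But constraint 6 requires x2 + x3 = 13, and 13 < 14. Contradiction.

Unsatisfiable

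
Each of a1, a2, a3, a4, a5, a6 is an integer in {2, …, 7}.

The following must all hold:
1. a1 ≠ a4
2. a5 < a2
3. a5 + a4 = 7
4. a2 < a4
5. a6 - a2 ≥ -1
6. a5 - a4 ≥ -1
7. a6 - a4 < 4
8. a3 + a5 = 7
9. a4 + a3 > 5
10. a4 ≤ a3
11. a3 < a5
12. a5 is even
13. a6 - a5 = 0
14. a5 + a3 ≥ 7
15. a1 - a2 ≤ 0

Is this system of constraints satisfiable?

Constraints 2, 4, 10, and 11 give a4 ≤ a3, a3 < a5, a5 < a2, a2 < a4. Chaining: a4 ≤ a3 < a5 < a2 < a4, which forces a4 < a4 — impossible.

Unsatisfiable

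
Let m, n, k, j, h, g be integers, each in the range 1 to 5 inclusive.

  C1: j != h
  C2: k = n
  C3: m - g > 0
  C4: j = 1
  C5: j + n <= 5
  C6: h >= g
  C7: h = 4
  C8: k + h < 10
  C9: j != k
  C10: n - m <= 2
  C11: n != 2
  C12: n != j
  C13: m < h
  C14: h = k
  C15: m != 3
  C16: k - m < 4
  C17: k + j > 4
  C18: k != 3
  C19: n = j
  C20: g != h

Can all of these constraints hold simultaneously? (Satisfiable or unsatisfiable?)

Constraint 7 fixes h = 4 and constraint 4 fixes j = 1. Constraints 2, 14, and 19 give h = k = n = j, so h = j. But 4 ≠ 1 — contradiction.

Unsatisfiable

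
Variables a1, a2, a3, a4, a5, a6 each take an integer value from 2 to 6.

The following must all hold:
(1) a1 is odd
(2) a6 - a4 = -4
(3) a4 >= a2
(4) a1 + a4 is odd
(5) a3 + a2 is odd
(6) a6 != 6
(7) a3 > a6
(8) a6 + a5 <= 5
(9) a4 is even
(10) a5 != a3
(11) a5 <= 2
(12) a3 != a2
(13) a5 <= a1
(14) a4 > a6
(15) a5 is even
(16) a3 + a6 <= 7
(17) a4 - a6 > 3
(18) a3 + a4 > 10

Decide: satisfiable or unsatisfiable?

Setting (a1, a2, a3, a4, a5, a6) = (5, 2, 5, 6, 2, 2) satisfies everything: constraint 2: a6 - a4 = -4; constraint 8: a6 + a5 = 4, and the others follow.

Satisfiable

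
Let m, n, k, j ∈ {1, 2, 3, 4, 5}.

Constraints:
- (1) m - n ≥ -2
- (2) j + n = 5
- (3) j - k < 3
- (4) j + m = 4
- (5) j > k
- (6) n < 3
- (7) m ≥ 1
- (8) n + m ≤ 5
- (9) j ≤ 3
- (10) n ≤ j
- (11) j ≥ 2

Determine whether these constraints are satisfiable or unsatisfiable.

Try m = 1, n = 2, k = 1, j = 3.
Check constraint 1: m - n = -1; constraint 2: j + n = 5; constraint 3: j - k = 2. The remaining constraints are straightforward to verify.

Satisfiable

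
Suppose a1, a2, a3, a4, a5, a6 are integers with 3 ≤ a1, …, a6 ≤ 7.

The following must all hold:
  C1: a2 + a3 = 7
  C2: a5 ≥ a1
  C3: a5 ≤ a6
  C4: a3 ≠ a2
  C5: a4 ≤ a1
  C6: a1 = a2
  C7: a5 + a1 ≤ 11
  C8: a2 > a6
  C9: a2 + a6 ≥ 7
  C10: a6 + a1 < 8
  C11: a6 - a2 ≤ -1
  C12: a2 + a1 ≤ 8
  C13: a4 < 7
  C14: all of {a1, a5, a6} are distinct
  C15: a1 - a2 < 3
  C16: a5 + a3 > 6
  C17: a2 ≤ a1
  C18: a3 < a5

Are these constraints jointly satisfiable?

Constraints 2, 3, 11, and 17 give a1 ≤ a5, a5 ≤ a6, a6 < a2, a2 ≤ a1. Chaining: a1 ≤ a5 ≤ a6 < a2 ≤ a1, which forces a1 < a1 — impossible.

Unsatisfiable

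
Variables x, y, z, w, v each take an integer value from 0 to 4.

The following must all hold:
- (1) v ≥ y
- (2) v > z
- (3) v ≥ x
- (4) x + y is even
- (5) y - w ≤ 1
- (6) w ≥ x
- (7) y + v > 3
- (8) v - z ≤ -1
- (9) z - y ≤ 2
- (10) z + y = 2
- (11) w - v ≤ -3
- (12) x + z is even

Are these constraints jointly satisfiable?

Constraints 5, 8, 9, and 11 give z − v ≥ 1, v − w ≥ 3, w − y ≥ -1, y − z ≥ -2.
Adding all 4 inequalities: the left sides telescope to 0, and the right sides sum to 1 + 3 + (-1) + (-2) = 1. So 0 ≥ 1, which is false.

Unsatisfiable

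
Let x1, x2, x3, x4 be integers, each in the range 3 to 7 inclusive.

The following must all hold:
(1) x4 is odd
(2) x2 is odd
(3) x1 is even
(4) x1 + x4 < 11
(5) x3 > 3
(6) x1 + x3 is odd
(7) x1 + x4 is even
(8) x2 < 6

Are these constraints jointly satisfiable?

Constraint 3 makes x1 even and constraint 1 makes x4 odd, so x1 + x4 must be odd. Constraint 7 says x1 + x4 is even — contradiction.

Unsatisfiable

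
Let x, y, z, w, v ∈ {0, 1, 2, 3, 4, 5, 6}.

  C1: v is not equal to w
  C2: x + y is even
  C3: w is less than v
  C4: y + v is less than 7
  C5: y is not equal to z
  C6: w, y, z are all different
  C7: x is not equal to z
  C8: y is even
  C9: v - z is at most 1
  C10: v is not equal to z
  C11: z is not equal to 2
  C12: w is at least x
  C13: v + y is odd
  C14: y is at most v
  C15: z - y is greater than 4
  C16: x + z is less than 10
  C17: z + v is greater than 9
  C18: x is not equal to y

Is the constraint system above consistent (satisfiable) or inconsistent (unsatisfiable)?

The assignment x = 2, y = 0, z = 6, w = 4, v = 5 works:
  constraint 4 holds since y + v = 5.
  constraint 9 holds since v - z = -1.
The rest check out directly.

Satisfiable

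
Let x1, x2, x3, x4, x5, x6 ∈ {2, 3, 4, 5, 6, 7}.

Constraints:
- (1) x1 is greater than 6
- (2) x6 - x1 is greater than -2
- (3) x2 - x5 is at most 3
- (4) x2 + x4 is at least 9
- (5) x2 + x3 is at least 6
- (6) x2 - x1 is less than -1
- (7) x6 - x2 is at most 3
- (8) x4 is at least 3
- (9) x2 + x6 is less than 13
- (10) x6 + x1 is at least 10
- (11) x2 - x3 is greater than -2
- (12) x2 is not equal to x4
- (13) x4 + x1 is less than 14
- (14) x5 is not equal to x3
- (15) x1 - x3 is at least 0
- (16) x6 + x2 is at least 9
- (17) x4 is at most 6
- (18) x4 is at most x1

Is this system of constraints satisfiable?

One satisfying assignment is x1 = 7, x2 = 4, x3 = 5, x4 = 5, x5 = 2, x6 = 6.
For the less obvious constraints — constraint 2: x6 - x1 = -1; constraint 3: x2 - x5 = 2 — and the others hold by inspection.

Satisfiable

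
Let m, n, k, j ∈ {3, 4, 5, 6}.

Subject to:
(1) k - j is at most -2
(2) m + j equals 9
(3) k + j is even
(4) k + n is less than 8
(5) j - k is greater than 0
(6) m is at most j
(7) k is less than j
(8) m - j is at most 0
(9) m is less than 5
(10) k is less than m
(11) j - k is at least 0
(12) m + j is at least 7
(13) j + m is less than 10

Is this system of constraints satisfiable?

Satisfiable

The assignment m = 4, n = 3, k = 3, j = 5 works:
  constraint 1 holds since k - j = -2.
  constraint 2 holds since m + j = 9.
  constraint 4 holds since k + n = 6.
The rest check out directly.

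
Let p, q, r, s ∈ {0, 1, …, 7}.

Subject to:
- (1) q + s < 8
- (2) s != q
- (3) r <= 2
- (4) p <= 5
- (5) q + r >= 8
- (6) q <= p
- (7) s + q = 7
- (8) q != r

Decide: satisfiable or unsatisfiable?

Unsatisfiable

From constraints 4 and 6: q ≤ p ≤ 5. From constraint 3: r ≤ 2. Hence q + r ≤ 7. But constraint 5 requires q + r ≥ 8, and 8 > 7. Contradiction.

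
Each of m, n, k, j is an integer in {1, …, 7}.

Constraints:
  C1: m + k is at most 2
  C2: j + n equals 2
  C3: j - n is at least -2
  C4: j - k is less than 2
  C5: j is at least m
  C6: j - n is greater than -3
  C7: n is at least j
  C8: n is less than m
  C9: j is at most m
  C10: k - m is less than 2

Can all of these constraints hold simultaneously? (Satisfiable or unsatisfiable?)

Unsatisfiable

Constraints 5, 7, and 8 give n < m, m ≤ j, j ≤ n. Chaining: n < m ≤ j ≤ n, which forces n < n — impossible.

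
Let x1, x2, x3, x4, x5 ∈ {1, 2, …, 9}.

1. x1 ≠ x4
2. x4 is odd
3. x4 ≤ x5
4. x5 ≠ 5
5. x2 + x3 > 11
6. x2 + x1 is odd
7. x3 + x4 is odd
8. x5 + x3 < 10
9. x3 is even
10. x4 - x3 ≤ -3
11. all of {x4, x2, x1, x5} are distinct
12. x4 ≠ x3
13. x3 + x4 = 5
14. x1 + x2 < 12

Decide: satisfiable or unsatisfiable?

Satisfiable

Setting (x1, x2, x3, x4, x5) = (3, 8, 4, 1, 4) satisfies everything: constraint 5: x2 + x3 = 12; constraint 8: x5 + x3 = 8, and the others follow.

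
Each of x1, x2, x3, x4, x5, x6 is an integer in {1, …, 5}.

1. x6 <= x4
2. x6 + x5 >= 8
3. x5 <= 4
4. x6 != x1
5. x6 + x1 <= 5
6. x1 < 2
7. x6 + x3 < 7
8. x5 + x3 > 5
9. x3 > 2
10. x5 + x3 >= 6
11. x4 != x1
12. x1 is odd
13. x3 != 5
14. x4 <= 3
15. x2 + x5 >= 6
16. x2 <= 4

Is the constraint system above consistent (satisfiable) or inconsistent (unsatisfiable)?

From constraints 1 and 14: x6 ≤ x4 ≤ 3. From constraint 3: x5 ≤ 4. Hence x6 + x5 ≤ 7. But constraint 2 requires x6 + x5 ≥ 8, and 8 > 7. Contradiction.

Unsatisfiable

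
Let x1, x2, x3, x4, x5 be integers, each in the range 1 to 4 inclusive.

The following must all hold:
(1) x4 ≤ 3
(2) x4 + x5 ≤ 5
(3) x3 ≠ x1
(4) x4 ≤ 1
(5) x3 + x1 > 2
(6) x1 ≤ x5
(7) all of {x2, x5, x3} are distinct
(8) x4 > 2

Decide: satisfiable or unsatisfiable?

Unsatisfiable

From constraint 8: x4 ≥ 3. From constraint 4: x4 ≤ 1. But 1 < 3, so no value of x4 works.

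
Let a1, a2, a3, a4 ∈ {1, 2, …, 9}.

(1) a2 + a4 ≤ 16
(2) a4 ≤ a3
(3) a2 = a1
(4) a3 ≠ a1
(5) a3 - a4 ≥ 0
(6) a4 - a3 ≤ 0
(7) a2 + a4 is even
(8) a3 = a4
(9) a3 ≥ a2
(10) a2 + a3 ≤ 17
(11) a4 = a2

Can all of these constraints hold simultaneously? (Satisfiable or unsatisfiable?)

Unsatisfiable

From constraints 3, 8, and 11, a3 = a4 = a2 = a1, so a3 = a1. But constraint 4 says a3 ≠ a1. Contradiction.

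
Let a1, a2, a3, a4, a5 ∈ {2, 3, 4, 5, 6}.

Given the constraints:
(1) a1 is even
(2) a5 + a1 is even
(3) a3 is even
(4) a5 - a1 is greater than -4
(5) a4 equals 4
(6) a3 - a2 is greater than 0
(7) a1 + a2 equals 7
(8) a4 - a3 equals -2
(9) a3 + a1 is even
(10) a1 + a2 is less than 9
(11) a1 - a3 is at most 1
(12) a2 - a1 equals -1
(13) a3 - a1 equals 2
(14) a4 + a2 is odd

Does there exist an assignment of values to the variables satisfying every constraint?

Satisfiable

One satisfying assignment is a1 = 4, a2 = 3, a3 = 6, a4 = 4, a5 = 2.
For the less obvious constraints — constraint 4: a5 - a1 = -2; constraint 6: a3 - a2 = 3; constraint 7: a1 + a2 = 7 — and the others hold by inspection.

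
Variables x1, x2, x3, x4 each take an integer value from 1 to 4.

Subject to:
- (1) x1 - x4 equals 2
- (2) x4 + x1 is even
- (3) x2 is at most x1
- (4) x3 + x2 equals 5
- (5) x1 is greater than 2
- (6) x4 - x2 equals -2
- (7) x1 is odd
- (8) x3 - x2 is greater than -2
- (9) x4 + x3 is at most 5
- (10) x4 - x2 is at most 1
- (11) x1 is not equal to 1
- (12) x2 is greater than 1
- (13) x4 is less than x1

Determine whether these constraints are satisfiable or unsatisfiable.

Satisfiable

Setting (x1, x2, x3, x4) = (3, 3, 2, 1) satisfies everything: constraint 1: x1 - x4 = 2; constraint 4: x3 + x2 = 5; constraint 6: x4 - x2 = -2, and the others follow.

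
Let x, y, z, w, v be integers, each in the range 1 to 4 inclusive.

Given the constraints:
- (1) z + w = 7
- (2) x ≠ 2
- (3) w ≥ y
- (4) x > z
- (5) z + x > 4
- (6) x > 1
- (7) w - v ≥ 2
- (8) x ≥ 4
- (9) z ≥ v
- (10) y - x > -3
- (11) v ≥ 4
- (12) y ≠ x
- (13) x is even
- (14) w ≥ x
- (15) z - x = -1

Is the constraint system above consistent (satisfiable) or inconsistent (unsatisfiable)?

From constraints 9 and 11: z ≥ v ≥ 4. From constraints 8 and 14: w ≥ x ≥ 4. Hence z + w ≥ 8. But constraint 1 requires z + w = 7, and 7 < 8. Contradiction.

Unsatisfiable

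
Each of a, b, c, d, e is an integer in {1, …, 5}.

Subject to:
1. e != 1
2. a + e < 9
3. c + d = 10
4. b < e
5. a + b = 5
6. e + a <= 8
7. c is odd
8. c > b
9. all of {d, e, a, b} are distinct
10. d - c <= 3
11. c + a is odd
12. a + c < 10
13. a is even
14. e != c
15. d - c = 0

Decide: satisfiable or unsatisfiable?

Try a = 4, b = 1, c = 5, d = 5, e = 3.
Check constraint 2: a + e = 7; constraint 3: c + d = 10; constraint 5: a + b = 5. The remaining constraints are straightforward to verify.

Satisfiable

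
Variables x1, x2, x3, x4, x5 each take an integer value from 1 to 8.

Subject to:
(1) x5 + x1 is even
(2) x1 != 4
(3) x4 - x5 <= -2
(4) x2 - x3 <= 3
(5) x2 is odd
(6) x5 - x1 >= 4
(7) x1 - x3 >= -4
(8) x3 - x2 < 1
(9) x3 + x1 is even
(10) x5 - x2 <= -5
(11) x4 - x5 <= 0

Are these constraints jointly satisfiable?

Constraints 4, 6, 7, and 10 give x3 − x2 ≥ -3, x2 − x5 ≥ 5, x5 − x1 ≥ 4, x1 − x3 ≥ -4.
Adding all 4 inequalities: the left sides telescope to 0, and the right sides sum to (-3) + 5 + 4 + (-4) = 2. So 0 ≥ 2, which is false.

Unsatisfiable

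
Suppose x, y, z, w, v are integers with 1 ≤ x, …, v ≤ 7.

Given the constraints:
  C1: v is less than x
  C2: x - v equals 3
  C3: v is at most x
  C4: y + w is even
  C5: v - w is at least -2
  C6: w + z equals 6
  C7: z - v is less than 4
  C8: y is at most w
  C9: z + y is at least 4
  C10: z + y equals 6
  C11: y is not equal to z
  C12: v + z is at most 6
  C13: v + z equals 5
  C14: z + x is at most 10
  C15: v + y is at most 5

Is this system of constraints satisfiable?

Satisfiable

Take x = 4, y = 2, z = 4, w = 2, v = 1. Then constraint 2: x - v = 3; constraint 5: v - w = -1; constraint 6: w + z = 6, and every other listed constraint is also met.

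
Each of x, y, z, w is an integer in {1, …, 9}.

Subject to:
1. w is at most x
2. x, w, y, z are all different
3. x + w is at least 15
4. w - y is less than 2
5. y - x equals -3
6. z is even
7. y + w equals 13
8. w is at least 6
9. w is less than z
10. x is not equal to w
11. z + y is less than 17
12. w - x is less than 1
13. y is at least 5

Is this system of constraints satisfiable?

Setting (x, y, z, w) = (9, 6, 8, 7) satisfies everything: constraint 3: x + w = 16; constraint 4: w - y = 1, and the others follow.

Satisfiable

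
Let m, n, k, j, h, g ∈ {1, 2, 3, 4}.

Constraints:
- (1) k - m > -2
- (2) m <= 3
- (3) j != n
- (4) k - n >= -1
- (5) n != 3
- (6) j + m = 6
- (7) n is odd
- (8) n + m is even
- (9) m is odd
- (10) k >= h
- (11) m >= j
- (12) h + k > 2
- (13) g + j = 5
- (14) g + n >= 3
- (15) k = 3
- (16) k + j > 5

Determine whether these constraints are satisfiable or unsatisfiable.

Try m = 3, n = 1, k = 3, j = 3, h = 1, g = 2.
Check constraint 1: k - m = 0; constraint 4: k - n = 2; constraint 6: j + m = 6. The remaining constraints are straightforward to verify.

Satisfiable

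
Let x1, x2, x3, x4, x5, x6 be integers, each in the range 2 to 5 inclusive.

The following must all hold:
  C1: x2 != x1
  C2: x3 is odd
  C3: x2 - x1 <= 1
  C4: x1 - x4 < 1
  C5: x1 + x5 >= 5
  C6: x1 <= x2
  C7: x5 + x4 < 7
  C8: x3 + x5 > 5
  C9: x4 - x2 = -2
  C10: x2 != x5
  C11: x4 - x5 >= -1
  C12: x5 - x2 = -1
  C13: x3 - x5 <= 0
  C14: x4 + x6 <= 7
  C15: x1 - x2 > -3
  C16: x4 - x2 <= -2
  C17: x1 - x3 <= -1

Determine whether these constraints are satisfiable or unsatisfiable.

Unsatisfiable

Constraints 3, 11, 13, 16, and 17 give x4 − x5 ≥ -1, x5 − x3 ≥ 0, x3 − x1 ≥ 1, x1 − x2 ≥ -1, x2 − x4 ≥ 2.
Adding all 5 inequalities: the left sides telescope to 0, and the right sides sum to (-1) + 0 + 1 + (-1) + 2 = 1. So 0 ≥ 1, which is false.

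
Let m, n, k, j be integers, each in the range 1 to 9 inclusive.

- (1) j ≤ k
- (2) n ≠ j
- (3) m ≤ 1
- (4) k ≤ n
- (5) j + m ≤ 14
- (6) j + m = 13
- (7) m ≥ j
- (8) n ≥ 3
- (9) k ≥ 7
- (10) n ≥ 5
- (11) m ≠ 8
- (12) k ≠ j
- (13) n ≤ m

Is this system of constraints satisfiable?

Unsatisfiable

From constraints 4 and 9: n ≥ k and k ≥ 7, so n ≥ 7. From constraints 3 and 13: n ≤ m and m ≤ 1, so n ≤ 1. But 1 < 7, so no value of n works.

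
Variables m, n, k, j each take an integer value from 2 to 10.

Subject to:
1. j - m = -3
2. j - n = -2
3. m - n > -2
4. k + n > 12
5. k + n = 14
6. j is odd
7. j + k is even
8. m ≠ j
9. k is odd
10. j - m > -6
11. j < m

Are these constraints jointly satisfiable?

Try m = 8, n = 7, k = 7, j = 5.
Check constraint 1: j - m = -3; constraint 2: j - n = -2; constraint 3: m - n = 1. The remaining constraints are straightforward to verify.

Satisfiable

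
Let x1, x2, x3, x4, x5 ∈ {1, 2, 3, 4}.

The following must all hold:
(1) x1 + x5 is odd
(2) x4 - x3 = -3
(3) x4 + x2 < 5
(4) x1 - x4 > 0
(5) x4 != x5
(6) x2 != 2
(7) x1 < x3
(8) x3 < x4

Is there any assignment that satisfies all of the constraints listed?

Unsatisfiable

Constraints 4, 7, and 8 give x3 < x4, x4 < x1, x1 < x3. Chaining: x3 < x4 < x1 < x3, which forces x3 < x3 — impossible.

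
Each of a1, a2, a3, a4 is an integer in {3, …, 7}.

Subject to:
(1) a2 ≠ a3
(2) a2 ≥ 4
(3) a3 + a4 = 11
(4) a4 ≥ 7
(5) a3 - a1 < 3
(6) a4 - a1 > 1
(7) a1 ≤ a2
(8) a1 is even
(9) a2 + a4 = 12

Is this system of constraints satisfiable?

One satisfying assignment is a1 = 4, a2 = 5, a3 = 4, a4 = 7.
For the less obvious constraints — constraint 3: a3 + a4 = 11; constraint 5: a3 - a1 = 0; constraint 6: a4 - a1 = 3 — and the others hold by inspection.

Satisfiable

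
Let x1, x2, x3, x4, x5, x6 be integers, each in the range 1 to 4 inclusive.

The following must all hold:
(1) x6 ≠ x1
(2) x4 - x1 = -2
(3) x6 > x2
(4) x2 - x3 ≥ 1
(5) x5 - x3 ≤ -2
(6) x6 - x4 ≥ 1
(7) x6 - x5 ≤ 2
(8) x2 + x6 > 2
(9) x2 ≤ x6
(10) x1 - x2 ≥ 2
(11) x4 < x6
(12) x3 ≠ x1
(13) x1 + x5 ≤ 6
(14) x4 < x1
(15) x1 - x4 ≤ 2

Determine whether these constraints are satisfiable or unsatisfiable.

Unsatisfiable

Constraints 4, 5, 6, 7, 10, and 15 give x4 − x1 ≥ -2, x1 − x2 ≥ 2, x2 − x3 ≥ 1, x3 − x5 ≥ 2, x5 − x6 ≥ -2, x6 − x4 ≥ 1.
Adding all 6 inequalities: the left sides telescope to 0, and the right sides sum to (-2) + 2 + 1 + 2 + (-2) + 1 = 2. So 0 ≥ 2, which is false.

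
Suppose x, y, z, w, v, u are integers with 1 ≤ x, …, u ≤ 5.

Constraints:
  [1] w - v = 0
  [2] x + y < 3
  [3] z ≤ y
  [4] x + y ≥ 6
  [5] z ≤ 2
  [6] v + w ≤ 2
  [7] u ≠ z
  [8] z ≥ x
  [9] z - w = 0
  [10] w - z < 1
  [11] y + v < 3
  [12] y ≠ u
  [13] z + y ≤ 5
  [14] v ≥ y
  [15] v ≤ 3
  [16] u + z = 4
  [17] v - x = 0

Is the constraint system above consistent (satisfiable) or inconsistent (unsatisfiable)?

From constraints 5 and 8: x ≤ z ≤ 2. From constraints 14 and 15: y ≤ v ≤ 3. Hence x + y ≤ 5. But constraint 4 requires x + y ≥ 6, and 6 > 5. Contradiction.

Unsatisfiable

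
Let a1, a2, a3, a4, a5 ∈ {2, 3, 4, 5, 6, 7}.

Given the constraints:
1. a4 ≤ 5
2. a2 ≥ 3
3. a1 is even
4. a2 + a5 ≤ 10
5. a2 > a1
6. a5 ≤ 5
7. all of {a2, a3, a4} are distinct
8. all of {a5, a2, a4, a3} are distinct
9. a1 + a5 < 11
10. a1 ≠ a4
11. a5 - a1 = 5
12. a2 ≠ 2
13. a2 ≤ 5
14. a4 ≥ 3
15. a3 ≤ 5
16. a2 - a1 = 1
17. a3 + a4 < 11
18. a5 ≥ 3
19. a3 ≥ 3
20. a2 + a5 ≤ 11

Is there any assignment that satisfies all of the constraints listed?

Constraints 1, 2, 6, 13, 14, 15, 18, and 19 confine each of a5, a2, a4, a3 to the 3 values {3, …, 5}.
Constraint 8 requires all 4 of them to be distinct, but only 3 values are available — impossible by the pigeonhole principle.

Unsatisfiable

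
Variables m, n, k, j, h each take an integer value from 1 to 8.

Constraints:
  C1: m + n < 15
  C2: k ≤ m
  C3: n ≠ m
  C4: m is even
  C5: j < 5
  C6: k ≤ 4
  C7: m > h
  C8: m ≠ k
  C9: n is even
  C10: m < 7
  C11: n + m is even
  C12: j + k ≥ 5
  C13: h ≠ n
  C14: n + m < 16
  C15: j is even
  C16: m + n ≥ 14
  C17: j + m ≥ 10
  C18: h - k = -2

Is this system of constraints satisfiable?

Satisfiable

Take m = 6, n = 8, k = 3, j = 4, h = 1. Then constraint 1: m + n = 14; constraint 12: j + k = 7, and every other listed constraint is also met.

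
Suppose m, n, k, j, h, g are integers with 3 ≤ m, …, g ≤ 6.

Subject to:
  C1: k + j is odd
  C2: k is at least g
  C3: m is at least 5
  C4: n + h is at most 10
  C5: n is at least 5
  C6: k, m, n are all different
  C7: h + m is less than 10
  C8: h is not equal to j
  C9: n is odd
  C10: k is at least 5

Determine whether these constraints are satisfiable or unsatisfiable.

Unsatisfiable

Constraints 3, 5, and 10 confine each of k, m, n to the 2 values {5, 6} (the domain already gives each ≤ 6).
Constraint 6 requires all 3 of them to be distinct, but only 2 values are available — impossible by the pigeonhole principle.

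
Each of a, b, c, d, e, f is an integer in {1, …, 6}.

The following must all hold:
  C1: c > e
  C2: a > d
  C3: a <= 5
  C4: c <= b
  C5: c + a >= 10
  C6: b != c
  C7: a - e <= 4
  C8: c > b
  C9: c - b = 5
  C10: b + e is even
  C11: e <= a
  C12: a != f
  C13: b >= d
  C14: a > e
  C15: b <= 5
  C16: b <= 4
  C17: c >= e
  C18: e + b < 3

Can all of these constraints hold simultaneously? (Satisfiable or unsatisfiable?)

From constraints 4 and 16: c ≤ b ≤ 4. From constraint 3: a ≤ 5. Hence c + a ≤ 9. But constraint 5 requires c + a ≥ 10, and 10 > 9. Contradiction.

Unsatisfiable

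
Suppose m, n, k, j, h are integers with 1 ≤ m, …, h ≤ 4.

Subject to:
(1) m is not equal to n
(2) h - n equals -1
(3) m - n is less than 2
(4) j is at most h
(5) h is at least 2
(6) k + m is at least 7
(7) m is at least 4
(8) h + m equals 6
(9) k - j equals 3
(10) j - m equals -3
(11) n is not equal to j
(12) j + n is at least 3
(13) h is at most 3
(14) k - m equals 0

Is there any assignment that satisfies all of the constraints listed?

One satisfying assignment is m = 4, n = 3, k = 4, j = 1, h = 2.
For the less obvious constraints — constraint 2: h - n = -1; constraint 3: m - n = 1 — and the others hold by inspection.

Satisfiable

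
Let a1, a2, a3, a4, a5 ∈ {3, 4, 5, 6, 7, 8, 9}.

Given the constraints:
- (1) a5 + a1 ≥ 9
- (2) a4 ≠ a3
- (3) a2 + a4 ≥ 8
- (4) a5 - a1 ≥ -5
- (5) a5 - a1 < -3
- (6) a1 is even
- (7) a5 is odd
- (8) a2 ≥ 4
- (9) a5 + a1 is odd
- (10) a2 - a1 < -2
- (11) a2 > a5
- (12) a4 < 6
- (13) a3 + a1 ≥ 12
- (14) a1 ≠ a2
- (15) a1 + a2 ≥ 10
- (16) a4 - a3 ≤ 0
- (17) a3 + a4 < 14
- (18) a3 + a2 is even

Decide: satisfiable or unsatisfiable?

Setting (a1, a2, a3, a4, a5) = (8, 5, 7, 5, 3) satisfies everything: constraint 1: a5 + a1 = 11; constraint 3: a2 + a4 = 10, and the others follow.

Satisfiable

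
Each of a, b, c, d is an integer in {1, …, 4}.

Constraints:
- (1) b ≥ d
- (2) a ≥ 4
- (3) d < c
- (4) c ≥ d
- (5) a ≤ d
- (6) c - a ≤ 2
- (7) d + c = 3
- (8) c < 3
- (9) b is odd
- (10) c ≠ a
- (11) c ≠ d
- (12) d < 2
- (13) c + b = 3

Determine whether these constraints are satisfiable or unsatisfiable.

Unsatisfiable

From constraints 2 and 5: d ≥ a and a ≥ 4, so d ≥ 4. From constraint 12: d ≤ 1. But 1 < 4, so no value of d works.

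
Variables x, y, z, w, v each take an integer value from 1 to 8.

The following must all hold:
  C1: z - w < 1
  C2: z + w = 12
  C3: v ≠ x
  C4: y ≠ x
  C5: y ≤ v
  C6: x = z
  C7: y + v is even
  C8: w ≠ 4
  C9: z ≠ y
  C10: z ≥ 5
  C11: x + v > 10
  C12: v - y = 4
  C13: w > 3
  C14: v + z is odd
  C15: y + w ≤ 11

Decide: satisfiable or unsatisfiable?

One satisfying assignment is x = 5, y = 4, z = 5, w = 7, v = 8.
For the less obvious constraints — constraint 1: z - w = -2; constraint 2: z + w = 12 — and the others hold by inspection.

Satisfiable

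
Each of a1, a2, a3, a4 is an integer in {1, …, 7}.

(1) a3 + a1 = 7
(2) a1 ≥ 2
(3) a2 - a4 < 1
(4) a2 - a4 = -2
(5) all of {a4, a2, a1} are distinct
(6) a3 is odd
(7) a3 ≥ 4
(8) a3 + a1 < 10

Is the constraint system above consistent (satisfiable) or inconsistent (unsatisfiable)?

Take a1 = 2, a2 = 5, a3 = 5, a4 = 7. Then constraint 1: a3 + a1 = 7; constraint 3: a2 - a4 = -2; constraint 4: a2 - a4 = -2, and every other listed constraint is also met.

Satisfiable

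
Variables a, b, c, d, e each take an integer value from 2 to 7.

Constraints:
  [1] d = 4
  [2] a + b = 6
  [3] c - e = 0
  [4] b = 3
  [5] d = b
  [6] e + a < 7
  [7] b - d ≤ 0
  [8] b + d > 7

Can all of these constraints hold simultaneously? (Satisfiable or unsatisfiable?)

Unsatisfiable

Constraint 1 fixes d = 4 and constraint 4 fixes b = 3, but constraint 5 requires d = b. Since 4 ≠ 3, contradiction.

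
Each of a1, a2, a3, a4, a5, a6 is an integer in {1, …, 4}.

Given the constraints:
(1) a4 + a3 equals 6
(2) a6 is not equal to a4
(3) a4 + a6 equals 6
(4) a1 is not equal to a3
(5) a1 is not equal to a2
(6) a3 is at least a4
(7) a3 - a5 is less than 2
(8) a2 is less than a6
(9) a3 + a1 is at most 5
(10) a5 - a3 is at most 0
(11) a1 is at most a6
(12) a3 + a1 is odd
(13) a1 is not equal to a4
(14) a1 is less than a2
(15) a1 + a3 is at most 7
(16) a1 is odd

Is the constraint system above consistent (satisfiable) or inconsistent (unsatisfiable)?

Satisfiable

The assignment a1 = 1, a2 = 2, a3 = 4, a4 = 2, a5 = 4, a6 = 4 works:
  constraint 1 holds since a4 + a3 = 6.
  constraint 3 holds since a4 + a6 = 6.
The rest check out directly.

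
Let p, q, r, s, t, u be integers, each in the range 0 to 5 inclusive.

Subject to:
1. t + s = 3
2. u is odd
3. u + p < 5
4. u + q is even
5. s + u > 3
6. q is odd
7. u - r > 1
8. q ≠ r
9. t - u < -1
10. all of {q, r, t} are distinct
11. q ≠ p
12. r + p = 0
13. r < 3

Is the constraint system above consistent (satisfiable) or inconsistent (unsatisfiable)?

Take p = 0, q = 3, r = 0, s = 2, t = 1, u = 3. Then constraint 1: t + s = 3; constraint 3: u + p = 3, and every other listed constraint is also met.

Satisfiable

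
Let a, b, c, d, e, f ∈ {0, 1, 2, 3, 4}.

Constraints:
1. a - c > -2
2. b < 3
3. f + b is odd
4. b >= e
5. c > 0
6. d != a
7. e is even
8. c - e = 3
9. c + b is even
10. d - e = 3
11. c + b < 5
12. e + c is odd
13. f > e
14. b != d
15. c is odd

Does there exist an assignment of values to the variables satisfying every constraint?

One satisfying assignment is a = 4, b = 1, c = 3, d = 3, e = 0, f = 4.
For the less obvious constraints — constraint 1: a - c = 1; constraint 8: c - e = 3 — and the others hold by inspection.

Satisfiable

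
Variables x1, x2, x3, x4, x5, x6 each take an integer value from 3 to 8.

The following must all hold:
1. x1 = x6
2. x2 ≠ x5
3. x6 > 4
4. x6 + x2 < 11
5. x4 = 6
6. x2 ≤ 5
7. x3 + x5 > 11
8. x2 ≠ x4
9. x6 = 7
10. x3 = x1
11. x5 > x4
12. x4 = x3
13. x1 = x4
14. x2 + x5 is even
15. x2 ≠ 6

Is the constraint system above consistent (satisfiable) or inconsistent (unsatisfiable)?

Constraint 5 fixes x4 = 6 and constraint 9 fixes x6 = 7. Constraints 1, 10, and 12 give x4 = x3 = x1 = x6, so x4 = x6. But 6 ≠ 7 — contradiction.

Unsatisfiable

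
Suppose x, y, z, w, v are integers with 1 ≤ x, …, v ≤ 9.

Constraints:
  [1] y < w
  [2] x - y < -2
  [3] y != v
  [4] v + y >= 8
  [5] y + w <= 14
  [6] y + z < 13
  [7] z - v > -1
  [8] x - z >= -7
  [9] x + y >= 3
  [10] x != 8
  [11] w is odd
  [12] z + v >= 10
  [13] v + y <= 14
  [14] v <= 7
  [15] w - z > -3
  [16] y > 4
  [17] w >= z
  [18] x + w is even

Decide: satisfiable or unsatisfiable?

Satisfiable

One satisfying assignment is x = 1, y = 5, z = 7, w = 7, v = 6.
For the less obvious constraints — constraint 2: x - y = -4; constraint 4: v + y = 11 — and the others hold by inspection.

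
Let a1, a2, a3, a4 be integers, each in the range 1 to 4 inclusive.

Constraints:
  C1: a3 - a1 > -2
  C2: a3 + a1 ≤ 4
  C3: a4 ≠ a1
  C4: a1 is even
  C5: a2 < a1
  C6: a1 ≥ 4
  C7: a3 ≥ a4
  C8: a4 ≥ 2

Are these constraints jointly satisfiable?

Unsatisfiable

From constraints 7 and 8: a3 ≥ a4 ≥ 2. From constraint 6: a1 ≥ 4. Hence a3 + a1 ≥ 6. But constraint 2 requires a3 + a1 ≤ 4, and 4 < 6. Contradiction.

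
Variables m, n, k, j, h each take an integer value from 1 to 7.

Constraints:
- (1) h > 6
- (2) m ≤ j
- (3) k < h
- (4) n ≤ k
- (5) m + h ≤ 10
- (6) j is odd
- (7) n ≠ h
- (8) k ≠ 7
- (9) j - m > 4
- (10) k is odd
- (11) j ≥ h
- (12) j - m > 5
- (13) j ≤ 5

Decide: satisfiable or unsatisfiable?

From constraint 1: h ≥ 7. From constraints 11 and 13: h ≤ j and j ≤ 5, so h ≤ 5. But 5 < 7, so no value of h works.

Unsatisfiable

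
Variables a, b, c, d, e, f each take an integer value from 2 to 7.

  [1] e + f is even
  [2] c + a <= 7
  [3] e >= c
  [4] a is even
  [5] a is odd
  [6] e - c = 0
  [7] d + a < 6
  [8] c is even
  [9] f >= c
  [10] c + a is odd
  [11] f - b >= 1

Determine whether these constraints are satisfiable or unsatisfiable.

Unsatisfiable

Constraint 8 makes c even and constraint 4 makes a even, so c + a must be even. Constraint 10 says c + a is odd — contradiction.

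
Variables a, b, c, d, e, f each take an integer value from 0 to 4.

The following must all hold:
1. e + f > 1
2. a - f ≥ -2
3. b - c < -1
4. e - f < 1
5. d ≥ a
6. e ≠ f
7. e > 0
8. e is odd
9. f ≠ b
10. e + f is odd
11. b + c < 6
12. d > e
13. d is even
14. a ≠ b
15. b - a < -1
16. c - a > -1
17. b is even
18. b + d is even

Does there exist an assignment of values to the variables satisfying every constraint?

One satisfying assignment is a = 3, b = 0, c = 4, d = 4, e = 1, f = 2.
For the less obvious constraints — constraint 1: e + f = 3; constraint 2: a - f = 1; constraint 3: b - c = -4 — and the others hold by inspection.

Satisfiable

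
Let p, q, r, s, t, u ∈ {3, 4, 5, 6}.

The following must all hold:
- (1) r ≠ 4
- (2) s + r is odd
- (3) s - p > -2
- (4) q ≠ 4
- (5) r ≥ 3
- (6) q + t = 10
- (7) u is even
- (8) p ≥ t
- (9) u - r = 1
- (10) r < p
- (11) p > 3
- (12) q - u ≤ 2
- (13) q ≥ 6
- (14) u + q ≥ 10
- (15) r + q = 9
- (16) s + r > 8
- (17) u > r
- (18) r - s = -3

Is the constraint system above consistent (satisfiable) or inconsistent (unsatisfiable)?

Satisfiable

One satisfying assignment is p = 5, q = 6, r = 3, s = 6, t = 4, u = 4.
For the less obvious constraints — constraint 3: s - p = 1; constraint 6: q + t = 10; constraint 9: u - r = 1 — and the others hold by inspection.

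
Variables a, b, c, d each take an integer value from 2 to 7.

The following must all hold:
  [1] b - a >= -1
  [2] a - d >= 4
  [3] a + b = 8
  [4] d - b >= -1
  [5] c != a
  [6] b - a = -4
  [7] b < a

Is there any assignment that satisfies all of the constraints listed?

Unsatisfiable

Constraints 1, 2, and 4 give d − b ≥ -1, b − a ≥ -1, a − d ≥ 4.
Adding all 3 inequalities: the left sides telescope to 0, and the right sides sum to (-1) + (-1) + 4 = 2. So 0 ≥ 2, which is false.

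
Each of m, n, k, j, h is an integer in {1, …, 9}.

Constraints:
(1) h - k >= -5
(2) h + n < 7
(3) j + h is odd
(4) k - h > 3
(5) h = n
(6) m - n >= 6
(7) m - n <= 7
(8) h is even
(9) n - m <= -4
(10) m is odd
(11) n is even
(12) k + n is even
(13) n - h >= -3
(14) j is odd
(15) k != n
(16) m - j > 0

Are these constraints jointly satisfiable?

Setting (m, n, k, j, h) = (9, 2, 6, 7, 2) satisfies everything: constraint 1: h - k = -4; constraint 2: h + n = 4, and the others follow.

Satisfiable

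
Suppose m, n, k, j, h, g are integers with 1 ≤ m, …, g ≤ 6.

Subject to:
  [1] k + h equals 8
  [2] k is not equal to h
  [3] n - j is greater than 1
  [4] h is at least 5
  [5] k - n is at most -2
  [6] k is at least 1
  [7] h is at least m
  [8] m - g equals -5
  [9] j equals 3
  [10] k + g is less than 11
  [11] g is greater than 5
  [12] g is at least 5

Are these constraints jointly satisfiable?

Setting (m, n, k, j, h, g) = (1, 6, 2, 3, 6, 6) satisfies everything: constraint 1: k + h = 8; constraint 3: n - j = 3; constraint 5: k - n = -4, and the others follow.

Satisfiable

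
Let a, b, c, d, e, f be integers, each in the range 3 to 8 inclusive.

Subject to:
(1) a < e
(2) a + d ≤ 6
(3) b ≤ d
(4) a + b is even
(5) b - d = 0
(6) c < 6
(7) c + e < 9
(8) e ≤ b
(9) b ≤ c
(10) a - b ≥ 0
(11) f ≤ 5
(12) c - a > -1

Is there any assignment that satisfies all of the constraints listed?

Constraints 1, 8, and 10 give a < e, e ≤ b, b ≤ a. Chaining: a < e ≤ b ≤ a, which forces a < a — impossible.

Unsatisfiable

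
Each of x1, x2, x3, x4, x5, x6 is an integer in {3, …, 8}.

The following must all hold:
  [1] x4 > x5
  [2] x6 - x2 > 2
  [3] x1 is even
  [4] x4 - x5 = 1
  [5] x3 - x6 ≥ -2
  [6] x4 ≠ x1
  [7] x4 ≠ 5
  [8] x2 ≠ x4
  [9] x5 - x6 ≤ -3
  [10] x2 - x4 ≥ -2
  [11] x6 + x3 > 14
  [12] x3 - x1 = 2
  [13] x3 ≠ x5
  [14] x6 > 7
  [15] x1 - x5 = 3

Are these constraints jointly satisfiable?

Satisfiable

Try x1 = 6, x2 = 3, x3 = 8, x4 = 4, x5 = 3, x6 = 8.
Check constraint 2: x6 - x2 = 5; constraint 4: x4 - x5 = 1; constraint 5: x3 - x6 = 0. The remaining constraints are straightforward to verify.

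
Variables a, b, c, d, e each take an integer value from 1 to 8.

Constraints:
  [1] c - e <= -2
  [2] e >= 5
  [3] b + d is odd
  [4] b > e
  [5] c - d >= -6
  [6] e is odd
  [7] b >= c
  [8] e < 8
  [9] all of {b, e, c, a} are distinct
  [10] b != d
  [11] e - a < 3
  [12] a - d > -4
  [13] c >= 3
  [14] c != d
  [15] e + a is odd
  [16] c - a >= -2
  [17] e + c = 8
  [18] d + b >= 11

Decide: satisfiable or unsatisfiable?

The assignment a = 4, b = 7, c = 3, d = 6, e = 5 works:
  constraint 1 holds since c - e = -2.
  constraint 5 holds since c - d = -3.
The rest check out directly.

Satisfiable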